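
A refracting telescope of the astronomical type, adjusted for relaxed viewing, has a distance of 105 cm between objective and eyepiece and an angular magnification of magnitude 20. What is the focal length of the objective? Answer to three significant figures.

In normal adjustment the tube length equals f_obj + f_eye and |M| = f_obj/f_eye.
So f_obj = 20 f_eye and 20 f_eye + f_eye = 105 cm, giving f_eye = 105/21 = 5.000 cm and f_obj = 100.000 cm.

100 cm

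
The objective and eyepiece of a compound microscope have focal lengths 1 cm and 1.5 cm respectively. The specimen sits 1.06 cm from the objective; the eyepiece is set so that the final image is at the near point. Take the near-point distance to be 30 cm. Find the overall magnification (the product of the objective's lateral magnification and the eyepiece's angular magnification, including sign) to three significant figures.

-350

Objective: 1/d_i = 1/f_obj - 1/d_o = 1/1 - 1/1.06 = 0.05660 cm^-1, so d_i = 17.667 cm.
m_obj = -d_i/d_o = -17.667/1.06 = -16.667.
Eyepiece angular magnification (image at near point): M_eye = 1 + D/f_e = 1 + 30/1.5 = 21.000.
Overall M = m_obj x M_eye = (-16.667)(21.000) = -350.00.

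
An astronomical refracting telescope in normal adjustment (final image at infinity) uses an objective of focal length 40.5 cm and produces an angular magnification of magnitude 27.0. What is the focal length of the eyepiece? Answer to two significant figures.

|M| = f_obj/f_eye, so f_eye = f_obj/|M| = 40.5/27.0 = 1.500 cm.

1.5 cm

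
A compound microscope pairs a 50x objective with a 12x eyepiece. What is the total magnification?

The overall magnification of a compound microscope is the product of the objective and eyepiece magnifications:
M = M_obj x M_eye = 50 x 12 = 600.

600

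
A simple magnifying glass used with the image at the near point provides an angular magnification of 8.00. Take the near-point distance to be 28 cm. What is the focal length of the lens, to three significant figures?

4.00 cm

For the image at the near point, M = 1 + D/f.
f = D/(M - 1) = 28/(8.0 - 1) = 4.000 cm.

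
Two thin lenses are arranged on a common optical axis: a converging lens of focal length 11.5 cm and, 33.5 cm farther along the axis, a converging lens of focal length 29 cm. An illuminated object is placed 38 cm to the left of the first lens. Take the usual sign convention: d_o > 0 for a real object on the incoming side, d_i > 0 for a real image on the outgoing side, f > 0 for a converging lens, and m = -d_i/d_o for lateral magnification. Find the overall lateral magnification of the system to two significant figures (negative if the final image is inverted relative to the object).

-1.0

Applying the thin-lens equation to the first lens, 1/11.5 = 1/38 + 1/d_i1, which gives d_i1 = 16.491 cm.
Its lateral magnification is m_1 = -d_i1/d_o1 = -(16.491)/38 = -0.4340.
That image sits 17.009 cm in front of the second lens, so d_o2 = 17.009 cm.
Applying the thin-lens equation again with f_2 = 29 cm and d_o2 = 17.009 cm gives d_i2 = -41.138 cm.
m_2 = -(-41.138)/(17.009) = 2.4186.
The system's lateral magnification is m_1 m_2 = (-0.4340)(2.4186) = -1.0496.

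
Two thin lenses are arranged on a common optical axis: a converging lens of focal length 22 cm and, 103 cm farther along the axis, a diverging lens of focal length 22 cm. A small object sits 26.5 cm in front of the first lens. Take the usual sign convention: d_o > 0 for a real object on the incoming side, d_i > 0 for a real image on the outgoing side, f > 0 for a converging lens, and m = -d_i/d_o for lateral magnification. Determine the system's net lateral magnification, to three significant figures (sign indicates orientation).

23.6

Lens 1: 1/d_i1 = 1/f_1 - 1/d_o1 = 1/22 - 1/26.5 = 0.00772 cm^-1, so d_i1 = 129.556 cm.
m_1 = -(129.556)/26.5 = -4.8889.
This image would form 129.556 cm past lens 1, i.e. 26.556 cm beyond lens 2, so it is a virtual object for lens 2: d_o2 = 103 - 129.556 = -26.556 cm.
Lens 2: 1/d_i2 = 1/f_2 - 1/d_o2 = 1/(-22) - 1/(-26.556) = -0.00780 cm^-1, so d_i2 = -128.244 cm.
m_2 = -(-128.244)/(-26.556) = -4.8293.
The system's lateral magnification is m_1 m_2 = (-4.8889)(-4.8293) = 23.6098.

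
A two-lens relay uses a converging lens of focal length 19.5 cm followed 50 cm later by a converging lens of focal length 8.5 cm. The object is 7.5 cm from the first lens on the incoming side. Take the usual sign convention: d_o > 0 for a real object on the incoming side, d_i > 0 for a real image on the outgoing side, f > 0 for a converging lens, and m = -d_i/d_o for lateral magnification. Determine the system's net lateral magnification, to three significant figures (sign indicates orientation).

Lens 1: 1/d_i1 = 1/f_1 - 1/d_o1 = 1/19.5 - 1/7.5 = -0.08205 cm^-1, so d_i1 = -12.188 cm.
m_1 = -(-12.188)/7.5 = 1.6250.
With d_i1 < 0 the first image is virtual and lies on the object side; the object distance for lens 2 is d_o2 = 50 - (-12.188) = 62.188 cm.
Lens 2: 1/d_i2 = 1/f_2 - 1/d_o2 = 1/8.5 - 1/(62.188) = 0.10157 cm^-1, so d_i2 = 9.846 cm.
m_2 = -(9.846)/(62.188) = -0.1583.
Total m = m_1 x m_2 = (1.6250)(-0.1583) = -0.2573.

-0.257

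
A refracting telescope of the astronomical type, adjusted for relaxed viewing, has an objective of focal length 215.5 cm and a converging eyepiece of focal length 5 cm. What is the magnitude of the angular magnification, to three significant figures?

43.1

|M| = f_obj/|f_eye| = 215.5/5 = 43.100.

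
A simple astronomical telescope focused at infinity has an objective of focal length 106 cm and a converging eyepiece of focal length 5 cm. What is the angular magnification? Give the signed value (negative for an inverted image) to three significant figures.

M = -f_obj/f_eye = -106/(5) = -21.200.

-21.2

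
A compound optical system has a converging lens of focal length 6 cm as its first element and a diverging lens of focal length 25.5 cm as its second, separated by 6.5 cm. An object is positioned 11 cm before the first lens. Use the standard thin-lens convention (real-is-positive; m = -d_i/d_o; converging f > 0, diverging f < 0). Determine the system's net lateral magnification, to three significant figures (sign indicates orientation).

Applying the thin-lens equation to the first lens, 1/6 = 1/11 + 1/d_i1, which gives d_i1 = 13.200 cm.
Its lateral magnification is m_1 = -d_i1/d_o1 = -(13.200)/11 = -1.2000.
Since 13.200 cm > 6.5 cm, the first image lies past the second lens and serves as a virtual object: d_o2 = L - d_i1 = -6.700 cm.
Applying the thin-lens equation again with f_2 = -25.5 cm and d_o2 = -6.700 cm gives d_i2 = 9.088 cm.
m_2 = -(9.088)/(-6.700) = 1.3564.
The system's lateral magnification is m_1 m_2 = (-1.2000)(1.3564) = -1.6277.

-1.63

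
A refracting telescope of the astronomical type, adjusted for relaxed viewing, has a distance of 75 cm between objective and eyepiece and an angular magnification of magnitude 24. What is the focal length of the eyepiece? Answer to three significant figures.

3.00 cm

In normal adjustment the tube length equals f_obj + f_eye and |M| = f_obj/f_eye.
So f_obj = 24 f_eye and 24 f_eye + f_eye = 75 cm, giving f_eye = 75/25 = 3.000 cm and f_obj = 72.000 cm.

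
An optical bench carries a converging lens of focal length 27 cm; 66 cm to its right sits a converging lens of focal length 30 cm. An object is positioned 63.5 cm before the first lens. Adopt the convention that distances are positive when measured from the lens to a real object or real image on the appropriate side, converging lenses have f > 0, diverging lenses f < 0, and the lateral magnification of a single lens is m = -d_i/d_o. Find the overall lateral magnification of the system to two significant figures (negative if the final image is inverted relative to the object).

-2.0

Applying the thin-lens equation to the first lens, 1/27 = 1/63.5 + 1/d_i1, which gives d_i1 = 46.973 cm.
Its lateral magnification is m_1 = -d_i1/d_o1 = -(46.973)/63.5 = -0.7397.
The intermediate image is 46.973 cm to the right of lens 1, so d_o2 = L - d_i1 = 66 - 46.973 = 19.027 cm.
Applying the thin-lens equation again with f_2 = 30 cm and d_o2 = 19.027 cm gives d_i2 = -52.022 cm.
m_2 = -(-52.022)/(19.027) = 2.7341.
Overall magnification: m = m_1 m_2 = -2.0225.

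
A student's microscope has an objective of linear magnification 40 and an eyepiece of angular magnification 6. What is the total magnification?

The overall magnification of a compound microscope is the product of the objective and eyepiece magnifications:
M = M_obj x M_eye = 40 x 6 = 240.

240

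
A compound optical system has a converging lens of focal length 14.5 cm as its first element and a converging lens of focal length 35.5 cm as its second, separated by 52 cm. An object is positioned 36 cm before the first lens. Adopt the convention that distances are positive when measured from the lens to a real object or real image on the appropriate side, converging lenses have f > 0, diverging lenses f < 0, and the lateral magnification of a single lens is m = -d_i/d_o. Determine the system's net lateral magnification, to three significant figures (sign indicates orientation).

Lens 1: 1/d_i1 = 1/f_1 - 1/d_o1 = 1/14.5 - 1/36 = 0.04119 cm^-1, so d_i1 = 24.279 cm.
m_1 = -(24.279)/36 = -0.6744.
That image sits 27.721 cm in front of the second lens, so d_o2 = 27.721 cm.
Lens 2: 1/d_i2 = 1/f_2 - 1/d_o2 = 1/35.5 - 1/(27.721) = -0.00790 cm^-1, so d_i2 = -126.505 cm.
m_2 = -(-126.505)/(27.721) = 4.5635.
Overall magnification: m = m_1 m_2 = -3.0777.

-3.08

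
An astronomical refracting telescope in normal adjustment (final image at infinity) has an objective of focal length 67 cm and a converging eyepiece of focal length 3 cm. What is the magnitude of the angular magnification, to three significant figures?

|M| = f_obj/|f_eye| = 67/3 = 22.333.

22.3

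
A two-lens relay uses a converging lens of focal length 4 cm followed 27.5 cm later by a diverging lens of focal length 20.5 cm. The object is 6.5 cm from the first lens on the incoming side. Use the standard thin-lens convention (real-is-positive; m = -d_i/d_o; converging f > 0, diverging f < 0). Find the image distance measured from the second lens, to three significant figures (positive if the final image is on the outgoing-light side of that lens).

Lens 1: 1/d_i1 = 1/f_1 - 1/d_o1 = 1/4 - 1/6.5 = 0.09615 cm^-1, so d_i1 = 10.400 cm.
That image sits 17.100 cm in front of the second lens, so d_o2 = 17.100 cm.
Lens 2: 1/d_i2 = 1/f_2 - 1/d_o2 = 1/(-20.5) - 1/(17.100) = -0.10726 cm^-1, so d_i2 = -9.323 cm.

-9.32 cm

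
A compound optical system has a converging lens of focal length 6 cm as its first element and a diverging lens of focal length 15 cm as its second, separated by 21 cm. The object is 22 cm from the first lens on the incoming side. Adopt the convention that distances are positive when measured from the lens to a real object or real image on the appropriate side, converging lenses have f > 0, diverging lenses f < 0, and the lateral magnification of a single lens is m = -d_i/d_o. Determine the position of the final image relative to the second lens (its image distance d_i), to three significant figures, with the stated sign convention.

-6.89 cm

First lens: d_i1 = 1/(1/6 - 1/22) = 8.250 cm.
The intermediate image is 8.250 cm to the right of lens 1, so d_o2 = L - d_i1 = 21 - 8.250 = 12.750 cm.
Second lens: d_i2 = 1/(1/(-15) - 1/(12.750)) = -6.892 cm.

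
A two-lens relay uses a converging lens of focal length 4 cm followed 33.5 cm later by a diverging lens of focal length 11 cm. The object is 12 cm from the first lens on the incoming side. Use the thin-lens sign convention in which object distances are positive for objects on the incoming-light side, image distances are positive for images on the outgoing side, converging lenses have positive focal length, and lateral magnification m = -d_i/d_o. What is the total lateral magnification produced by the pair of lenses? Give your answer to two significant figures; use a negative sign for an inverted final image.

-0.14

First lens: d_i1 = 1/(1/4 - 1/12) = 6.000 cm.
m_1 = -(6.000)/12 = -0.5000.
That image sits 27.500 cm in front of the second lens, so d_o2 = 27.500 cm.
Second lens: d_i2 = 1/(1/(-11) - 1/(27.500)) = -7.857 cm.
m_2 = -(-7.857)/(27.500) = 0.2857.
The system's lateral magnification is m_1 m_2 = (-0.5000)(0.2857) = -0.1429.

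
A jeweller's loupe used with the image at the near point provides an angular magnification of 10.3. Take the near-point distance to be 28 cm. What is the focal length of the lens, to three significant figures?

3.01 cm

For the image at the near point, M = 1 + D/f.
f = D/(M - 1) = 28/(10.3 - 1) = 3.011 cm.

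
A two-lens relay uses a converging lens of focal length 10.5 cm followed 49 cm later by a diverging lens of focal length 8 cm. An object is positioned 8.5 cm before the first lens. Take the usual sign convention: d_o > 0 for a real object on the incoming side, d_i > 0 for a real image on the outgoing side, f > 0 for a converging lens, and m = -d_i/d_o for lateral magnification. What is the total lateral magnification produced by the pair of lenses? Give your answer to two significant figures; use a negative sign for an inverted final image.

Applying the thin-lens equation to the first lens, 1/10.5 = 1/8.5 + 1/d_i1, which gives d_i1 = -44.625 cm.
Its lateral magnification is m_1 = -d_i1/d_o1 = -(-44.625)/8.5 = 5.2500.
The intermediate image is virtual, 44.625 cm to the left of lens 1, so d_o2 = L - d_i1 = 49 - (-44.625) = 93.625 cm.
Applying the thin-lens equation again with f_2 = -8 cm and d_o2 = 93.625 cm gives d_i2 = -7.370 cm.
m_2 = -(-7.370)/(93.625) = 0.0787.
Total m = m_1 x m_2 = (5.2500)(0.0787) = 0.4133.

0.41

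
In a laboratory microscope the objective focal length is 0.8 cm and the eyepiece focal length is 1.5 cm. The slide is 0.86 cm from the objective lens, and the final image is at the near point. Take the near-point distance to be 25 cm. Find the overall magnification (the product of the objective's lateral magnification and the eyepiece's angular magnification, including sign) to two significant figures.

-240

Objective: 1/d_i = 1/f_obj - 1/d_o = 1/0.8 - 1/0.86 = 0.08721 cm^-1, so d_i = 11.467 cm.
m_obj = -d_i/d_o = -11.467/0.86 = -13.333.
Eyepiece angular magnification (image at near point): M_eye = 1 + D/f_e = 1 + 25/1.5 = 17.667.
Overall M = m_obj x M_eye = (-13.333)(17.667) = -235.56.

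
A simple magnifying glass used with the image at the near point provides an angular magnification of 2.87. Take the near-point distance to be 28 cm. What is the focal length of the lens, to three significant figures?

For the image at the near point, M = 1 + D/f.
f = D/(M - 1) = 28/(2.87 - 1) = 14.973 cm.

15.0 cm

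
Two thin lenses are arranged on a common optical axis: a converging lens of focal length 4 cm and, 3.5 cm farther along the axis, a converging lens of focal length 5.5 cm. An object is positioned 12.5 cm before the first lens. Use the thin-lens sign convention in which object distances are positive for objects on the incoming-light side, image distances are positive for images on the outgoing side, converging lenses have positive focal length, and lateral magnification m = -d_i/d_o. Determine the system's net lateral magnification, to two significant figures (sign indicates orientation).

-0.33

Lens 1: 1/d_i1 = 1/f_1 - 1/d_o1 = 1/4 - 1/12.5 = 0.17000 cm^-1, so d_i1 = 5.882 cm.
m_1 = -(5.882)/12.5 = -0.4706.
Since 5.882 cm > 3.5 cm, the first image lies past the second lens and serves as a virtual object: d_o2 = L - d_i1 = -2.382 cm.
Lens 2: 1/d_i2 = 1/f_2 - 1/d_o2 = 1/5.5 - 1/(-2.382) = 0.60157 cm^-1, so d_i2 = 1.662 cm.
m_2 = -(1.662)/(-2.382) = 0.6978.
Overall magnification: m = m_1 m_2 = -0.3284.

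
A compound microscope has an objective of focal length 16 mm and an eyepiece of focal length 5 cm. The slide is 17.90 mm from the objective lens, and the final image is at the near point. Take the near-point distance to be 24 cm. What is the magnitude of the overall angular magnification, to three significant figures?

Convert to cm: f_obj = 16 mm = 1.6 cm; d_o = 17.90 mm = 1.79 cm.
Objective: 1/d_i = 1/f_obj - 1/d_o = 1/1.6 - 1/1.79 = 0.06634 cm^-1, so d_i = 15.074 cm.
m_obj = -d_i/d_o = -15.074/1.79 = -8.421.
Eyepiece angular magnification (image at near point): M_eye = 1 + D/f_e = 1 + 24/5 = 5.800.
Overall M = m_obj x M_eye = (-8.421)(5.800) = -48.84.
|M| = 48.84.

48.8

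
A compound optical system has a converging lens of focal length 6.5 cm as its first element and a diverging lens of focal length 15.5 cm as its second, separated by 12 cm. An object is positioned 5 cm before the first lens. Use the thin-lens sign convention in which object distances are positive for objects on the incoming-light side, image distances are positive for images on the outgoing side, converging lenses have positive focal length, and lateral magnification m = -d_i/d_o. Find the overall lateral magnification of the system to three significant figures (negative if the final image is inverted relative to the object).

1.37

Applying the thin-lens equation to the first lens, 1/6.5 = 1/5 + 1/d_i1, which gives d_i1 = -21.667 cm.
Its lateral magnification is m_1 = -d_i1/d_o1 = -(-21.667)/5 = 4.3333.
With d_i1 < 0 the first image is virtual and lies on the object side; the object distance for lens 2 is d_o2 = 12 - (-21.667) = 33.667 cm.
Applying the thin-lens equation again with f_2 = -15.5 cm and d_o2 = 33.667 cm gives d_i2 = -10.614 cm.
m_2 = -(-10.614)/(33.667) = 0.3153.
Overall magnification: m = m_1 m_2 = 1.3661.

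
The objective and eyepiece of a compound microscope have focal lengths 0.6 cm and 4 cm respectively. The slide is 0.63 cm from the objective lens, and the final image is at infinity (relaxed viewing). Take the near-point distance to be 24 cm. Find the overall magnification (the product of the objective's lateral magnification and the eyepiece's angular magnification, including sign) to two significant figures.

-120

Objective: 1/d_i = 1/f_obj - 1/d_o = 1/0.6 - 1/0.63 = 0.07937 cm^-1, so d_i = 12.600 cm.
m_obj = -d_i/d_o = -12.600/0.63 = -20.000.
Eyepiece angular magnification (image at infinity): M_eye = D/f_e = 24/4 = 6.000.
Overall M = m_obj x M_eye = (-20.000)(6.000) = -120.00.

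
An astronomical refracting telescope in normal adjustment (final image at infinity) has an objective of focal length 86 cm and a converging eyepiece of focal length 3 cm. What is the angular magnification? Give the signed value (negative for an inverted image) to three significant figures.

-28.7

M = -f_obj/f_eye = -86/(3) = -28.667.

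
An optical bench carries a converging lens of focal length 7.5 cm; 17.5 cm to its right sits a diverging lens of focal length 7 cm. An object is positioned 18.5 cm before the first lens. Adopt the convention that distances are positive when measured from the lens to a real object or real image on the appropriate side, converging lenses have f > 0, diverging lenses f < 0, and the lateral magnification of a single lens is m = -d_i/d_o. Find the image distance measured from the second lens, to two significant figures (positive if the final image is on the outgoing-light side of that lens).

First lens: d_i1 = 1/(1/7.5 - 1/18.5) = 12.614 cm.
That image sits 4.886 cm in front of the second lens, so d_o2 = 4.886 cm.
Second lens: d_i2 = 1/(1/(-7) - 1/(4.886)) = -2.878 cm.

-2.9 cm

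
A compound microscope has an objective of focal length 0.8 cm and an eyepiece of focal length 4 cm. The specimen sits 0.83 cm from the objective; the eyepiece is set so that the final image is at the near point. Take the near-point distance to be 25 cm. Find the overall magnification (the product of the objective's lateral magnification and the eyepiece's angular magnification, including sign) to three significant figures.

-193

Objective: 1/d_i = 1/f_obj - 1/d_o = 1/0.8 - 1/0.83 = 0.04518 cm^-1, so d_i = 22.133 cm.
m_obj = -d_i/d_o = -22.133/0.83 = -26.667.
Eyepiece angular magnification (image at near point): M_eye = 1 + D/f_e = 1 + 25/4 = 7.250.
Overall M = m_obj x M_eye = (-26.667)(7.250) = -193.33.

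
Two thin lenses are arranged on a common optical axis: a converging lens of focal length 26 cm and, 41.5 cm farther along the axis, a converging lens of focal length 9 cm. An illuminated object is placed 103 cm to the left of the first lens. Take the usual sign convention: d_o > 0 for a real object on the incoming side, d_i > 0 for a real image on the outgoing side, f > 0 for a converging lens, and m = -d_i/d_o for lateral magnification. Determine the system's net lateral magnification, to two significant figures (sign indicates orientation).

First lens: d_i1 = 1/(1/26 - 1/103) = 34.779 cm.
m_1 = -(34.779)/103 = -0.3377.
That image sits 6.721 cm in front of the second lens, so d_o2 = 6.721 cm.
Second lens: d_i2 = 1/(1/9 - 1/(6.721)) = -26.538 cm.
m_2 = -(-26.538)/(6.721) = 3.9487.
The system's lateral magnification is m_1 m_2 = (-0.3377)(3.9487) = -1.3333.

-1.3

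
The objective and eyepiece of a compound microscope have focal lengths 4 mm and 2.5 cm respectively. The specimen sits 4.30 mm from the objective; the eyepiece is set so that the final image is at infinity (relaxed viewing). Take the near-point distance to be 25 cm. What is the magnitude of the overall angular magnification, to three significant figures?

Convert to cm: f_obj = 4 mm = 0.4 cm; d_o = 4.30 mm = 0.43 cm.
Objective: 1/d_i = 1/f_obj - 1/d_o = 1/0.4 - 1/0.43 = 0.17442 cm^-1, so d_i = 5.733 cm.
m_obj = -d_i/d_o = -5.733/0.43 = -13.333.
Eyepiece angular magnification (image at infinity): M_eye = D/f_e = 25/2.5 = 10.000.
Overall M = m_obj x M_eye = (-13.333)(10.000) = -133.33.
|M| = 133.33.

133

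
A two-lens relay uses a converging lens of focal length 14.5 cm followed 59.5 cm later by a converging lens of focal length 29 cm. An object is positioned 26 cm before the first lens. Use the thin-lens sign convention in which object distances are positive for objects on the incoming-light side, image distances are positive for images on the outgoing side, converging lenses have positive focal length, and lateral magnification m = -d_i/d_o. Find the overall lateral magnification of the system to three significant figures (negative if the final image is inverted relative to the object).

Lens 1: 1/d_i1 = 1/f_1 - 1/d_o1 = 1/14.5 - 1/26 = 0.03050 cm^-1, so d_i1 = 32.783 cm.
m_1 = -(32.783)/26 = -1.2609.
Object distance for lens 2: d_o2 = 59.5 - 32.783 = 26.717 cm.
Lens 2: 1/d_i2 = 1/f_2 - 1/d_o2 = 1/29 - 1/(26.717) = -0.00295 cm^-1, so d_i2 = -339.438 cm.
m_2 = -(-339.438)/(26.717) = 12.7048.
Total m = m_1 x m_2 = (-1.2609)(12.7048) = -16.0190.

-16.0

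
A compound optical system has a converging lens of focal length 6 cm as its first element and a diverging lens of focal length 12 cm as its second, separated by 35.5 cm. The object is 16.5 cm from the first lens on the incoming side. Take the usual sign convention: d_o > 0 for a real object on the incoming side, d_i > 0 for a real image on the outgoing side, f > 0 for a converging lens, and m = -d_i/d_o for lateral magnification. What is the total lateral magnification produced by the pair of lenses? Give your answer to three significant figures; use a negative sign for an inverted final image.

-0.180

Applying the thin-lens equation to the first lens, 1/6 = 1/16.5 + 1/d_i1, which gives d_i1 = 9.429 cm.
Its lateral magnification is m_1 = -d_i1/d_o1 = -(9.429)/16.5 = -0.5714.
That image sits 26.071 cm in front of the second lens, so d_o2 = 26.071 cm.
Applying the thin-lens equation again with f_2 = -12 cm and d_o2 = 26.071 cm gives d_i2 = -8.218 cm.
m_2 = -(-8.218)/(26.071) = 0.3152.
Overall magnification: m = m_1 m_2 = -0.1801.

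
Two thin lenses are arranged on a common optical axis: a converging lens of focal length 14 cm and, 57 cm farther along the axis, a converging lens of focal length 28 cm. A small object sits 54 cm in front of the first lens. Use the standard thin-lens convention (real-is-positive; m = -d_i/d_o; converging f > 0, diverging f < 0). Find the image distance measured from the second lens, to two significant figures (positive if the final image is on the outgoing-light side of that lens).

110 cm

Lens 1: 1/d_i1 = 1/f_1 - 1/d_o1 = 1/14 - 1/54 = 0.05291 cm^-1, so d_i1 = 18.900 cm.
Object distance for lens 2: d_o2 = 57 - 18.900 = 38.100 cm.
Lens 2: 1/d_i2 = 1/f_2 - 1/d_o2 = 1/28 - 1/(38.100) = 0.00947 cm^-1, so d_i2 = 105.624 cm.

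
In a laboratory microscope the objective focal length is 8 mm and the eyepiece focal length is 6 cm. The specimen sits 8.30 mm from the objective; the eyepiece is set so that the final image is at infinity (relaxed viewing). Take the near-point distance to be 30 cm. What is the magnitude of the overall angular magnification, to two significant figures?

Convert to cm: f_obj = 8 mm = 0.8 cm; d_o = 8.30 mm = 0.83 cm.
Objective: 1/d_i = 1/f_obj - 1/d_o = 1/0.8 - 1/0.83 = 0.04518 cm^-1, so d_i = 22.133 cm.
m_obj = -d_i/d_o = -22.133/0.83 = -26.667.
Eyepiece angular magnification (image at infinity): M_eye = D/f_e = 30/6 = 5.000.
Overall M = m_obj x M_eye = (-26.667)(5.000) = -133.33.
|M| = 133.33.

130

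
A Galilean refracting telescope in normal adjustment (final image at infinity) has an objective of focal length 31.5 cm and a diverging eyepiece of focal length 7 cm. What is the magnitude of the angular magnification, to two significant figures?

|M| = f_obj/|f_eye| = 31.5/7 = 4.500.

4.5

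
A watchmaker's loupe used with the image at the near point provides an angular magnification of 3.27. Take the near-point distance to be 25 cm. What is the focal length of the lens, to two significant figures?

For the image at the near point, M = 1 + D/f.
f = D/(M - 1) = 25/(3.27 - 1) = 11.013 cm.

11 cm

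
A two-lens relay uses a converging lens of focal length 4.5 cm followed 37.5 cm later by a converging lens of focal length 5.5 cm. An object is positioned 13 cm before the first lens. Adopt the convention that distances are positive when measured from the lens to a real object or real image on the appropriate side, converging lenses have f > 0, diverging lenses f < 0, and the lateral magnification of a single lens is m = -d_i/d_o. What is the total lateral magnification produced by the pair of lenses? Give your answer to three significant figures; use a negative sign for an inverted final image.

0.116

Lens 1: 1/d_i1 = 1/f_1 - 1/d_o1 = 1/4.5 - 1/13 = 0.14530 cm^-1, so d_i1 = 6.882 cm.
m_1 = -(6.882)/13 = -0.5294.
The intermediate image is 6.882 cm to the right of lens 1, so d_o2 = L - d_i1 = 37.5 - 6.882 = 30.618 cm.
Lens 2: 1/d_i2 = 1/f_2 - 1/d_o2 = 1/5.5 - 1/(30.618) = 0.14916 cm^-1, so d_i2 = 6.704 cm.
m_2 = -(6.704)/(30.618) = -0.2190.
Overall magnification: m = m_1 m_2 = 0.1159.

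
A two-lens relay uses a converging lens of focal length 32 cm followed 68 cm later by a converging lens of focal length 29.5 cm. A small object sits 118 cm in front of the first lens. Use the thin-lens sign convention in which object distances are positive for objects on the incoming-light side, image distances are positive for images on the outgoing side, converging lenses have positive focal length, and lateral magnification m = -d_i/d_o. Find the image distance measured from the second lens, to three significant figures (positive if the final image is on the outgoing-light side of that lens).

Lens 1: 1/d_i1 = 1/f_1 - 1/d_o1 = 1/32 - 1/118 = 0.02278 cm^-1, so d_i1 = 43.907 cm.
That image sits 24.093 cm in front of the second lens, so d_o2 = 24.093 cm.
Lens 2: 1/d_i2 = 1/f_2 - 1/d_o2 = 1/29.5 - 1/(24.093) = -0.00761 cm^-1, so d_i2 = -131.449 cm.

-131 cm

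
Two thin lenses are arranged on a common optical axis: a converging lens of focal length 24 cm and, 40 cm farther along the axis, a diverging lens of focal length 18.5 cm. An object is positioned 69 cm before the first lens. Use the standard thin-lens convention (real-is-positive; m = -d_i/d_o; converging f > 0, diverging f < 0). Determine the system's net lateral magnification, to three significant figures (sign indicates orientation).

-0.455

Lens 1: 1/d_i1 = 1/f_1 - 1/d_o1 = 1/24 - 1/69 = 0.02717 cm^-1, so d_i1 = 36.800 cm.
m_1 = -(36.800)/69 = -0.5333.
The intermediate image is 36.800 cm to the right of lens 1, so d_o2 = L - d_i1 = 40 - 36.800 = 3.200 cm.
Lens 2: 1/d_i2 = 1/f_2 - 1/d_o2 = 1/(-18.5) - 1/(3.200) = -0.36655 cm^-1, so d_i2 = -2.728 cm.
m_2 = -(-2.728)/(3.200) = 0.8525.
Total m = m_1 x m_2 = (-0.5333)(0.8525) = -0.4547.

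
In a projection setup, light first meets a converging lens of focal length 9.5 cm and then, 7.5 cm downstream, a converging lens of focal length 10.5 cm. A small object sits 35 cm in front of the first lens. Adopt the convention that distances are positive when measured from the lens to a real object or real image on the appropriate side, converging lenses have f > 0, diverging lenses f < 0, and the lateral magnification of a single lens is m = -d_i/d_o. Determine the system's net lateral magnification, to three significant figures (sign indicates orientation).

-0.244

Lens 1: 1/d_i1 = 1/f_1 - 1/d_o1 = 1/9.5 - 1/35 = 0.07669 cm^-1, so d_i1 = 13.039 cm.
m_1 = -(13.039)/35 = -0.3725.
Since 13.039 cm > 7.5 cm, the first image lies past the second lens and serves as a virtual object: d_o2 = L - d_i1 = -5.539 cm.
Lens 2: 1/d_i2 = 1/f_2 - 1/d_o2 = 1/10.5 - 1/(-5.539) = 0.27577 cm^-1, so d_i2 = 3.626 cm.
m_2 = -(3.626)/(-5.539) = 0.6546.
Total m = m_1 x m_2 = (-0.3725)(0.6546) = -0.2439.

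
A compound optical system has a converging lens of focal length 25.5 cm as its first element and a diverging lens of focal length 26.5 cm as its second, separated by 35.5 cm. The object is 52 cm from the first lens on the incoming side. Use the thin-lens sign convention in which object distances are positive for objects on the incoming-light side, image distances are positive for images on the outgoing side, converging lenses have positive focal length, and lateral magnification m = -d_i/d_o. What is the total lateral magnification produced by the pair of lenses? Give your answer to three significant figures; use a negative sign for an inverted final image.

Lens 1: 1/d_i1 = 1/f_1 - 1/d_o1 = 1/25.5 - 1/52 = 0.01998 cm^-1, so d_i1 = 50.038 cm.
m_1 = -(50.038)/52 = -0.9623.
Since 50.038 cm > 35.5 cm, the first image lies past the second lens and serves as a virtual object: d_o2 = L - d_i1 = -14.538 cm.
Lens 2: 1/d_i2 = 1/f_2 - 1/d_o2 = 1/(-26.5) - 1/(-14.538) = 0.03105 cm^-1, so d_i2 = 32.205 cm.
m_2 = -(32.205)/(-14.538) = 2.2153.
The system's lateral magnification is m_1 m_2 = (-0.9623)(2.2153) = -2.1317.

-2.13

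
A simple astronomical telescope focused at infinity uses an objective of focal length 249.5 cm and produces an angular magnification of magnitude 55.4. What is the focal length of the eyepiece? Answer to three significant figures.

|M| = f_obj/f_eye, so f_eye = f_obj/|M| = 249.5/55.4 = 4.504 cm.

4.50 cm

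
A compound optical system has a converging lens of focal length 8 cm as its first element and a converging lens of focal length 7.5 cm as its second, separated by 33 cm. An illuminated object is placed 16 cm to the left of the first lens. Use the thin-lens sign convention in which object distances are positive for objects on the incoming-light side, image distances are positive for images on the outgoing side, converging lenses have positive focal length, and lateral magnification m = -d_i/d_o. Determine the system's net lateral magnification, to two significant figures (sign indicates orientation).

Lens 1: 1/d_i1 = 1/f_1 - 1/d_o1 = 1/8 - 1/16 = 0.06250 cm^-1, so d_i1 = 16.000 cm.
m_1 = -(16.000)/16 = -1.0000.
The intermediate image is 16.000 cm to the right of lens 1, so d_o2 = L - d_i1 = 33 - 16.000 = 17.000 cm.
Lens 2: 1/d_i2 = 1/f_2 - 1/d_o2 = 1/7.5 - 1/(17.000) = 0.07451 cm^-1, so d_i2 = 13.421 cm.
m_2 = -(13.421)/(17.000) = -0.7895.
Overall magnification: m = m_1 m_2 = 0.7895.

0.79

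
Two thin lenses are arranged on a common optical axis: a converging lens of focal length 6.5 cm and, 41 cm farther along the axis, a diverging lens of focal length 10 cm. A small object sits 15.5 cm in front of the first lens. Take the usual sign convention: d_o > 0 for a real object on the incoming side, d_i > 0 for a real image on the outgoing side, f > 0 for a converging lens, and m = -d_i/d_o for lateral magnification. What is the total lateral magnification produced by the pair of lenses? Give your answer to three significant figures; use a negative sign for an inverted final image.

-0.181

Lens 1: 1/d_i1 = 1/f_1 - 1/d_o1 = 1/6.5 - 1/15.5 = 0.08933 cm^-1, so d_i1 = 11.194 cm.
m_1 = -(11.194)/15.5 = -0.7222.
That image sits 29.806 cm in front of the second lens, so d_o2 = 29.806 cm.
Lens 2: 1/d_i2 = 1/f_2 - 1/d_o2 = 1/(-10) - 1/(29.806) = -0.13355 cm^-1, so d_i2 = -7.488 cm.
m_2 = -(-7.488)/(29.806) = 0.2512.
Total m = m_1 x m_2 = (-0.7222)(0.2512) = -0.1814.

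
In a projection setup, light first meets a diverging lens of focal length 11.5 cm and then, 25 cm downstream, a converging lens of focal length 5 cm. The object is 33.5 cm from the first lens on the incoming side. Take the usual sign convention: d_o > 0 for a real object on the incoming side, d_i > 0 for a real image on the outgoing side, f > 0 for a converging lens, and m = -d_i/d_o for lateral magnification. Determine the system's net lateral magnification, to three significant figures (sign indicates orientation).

Lens 1: 1/d_i1 = 1/f_1 - 1/d_o1 = 1/(-11.5) - 1/33.5 = -0.11681 cm^-1, so d_i1 = -8.561 cm.
m_1 = -(-8.561)/33.5 = 0.2556.
With d_i1 < 0 the first image is virtual and lies on the object side; the object distance for lens 2 is d_o2 = 25 - (-8.561) = 33.561 cm.
Lens 2: 1/d_i2 = 1/f_2 - 1/d_o2 = 1/5 - 1/(33.561) = 0.17020 cm^-1, so d_i2 = 5.875 cm.
m_2 = -(5.875)/(33.561) = -0.1751.
The system's lateral magnification is m_1 m_2 = (0.2556)(-0.1751) = -0.0447.

-0.0447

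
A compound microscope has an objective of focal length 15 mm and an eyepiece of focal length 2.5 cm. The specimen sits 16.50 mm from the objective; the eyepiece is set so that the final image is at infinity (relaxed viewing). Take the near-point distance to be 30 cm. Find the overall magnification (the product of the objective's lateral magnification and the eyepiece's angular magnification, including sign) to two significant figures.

-120

Convert to cm: f_obj = 15 mm = 1.5 cm; d_o = 16.50 mm = 1.65 cm.
Objective: 1/d_i = 1/f_obj - 1/d_o = 1/1.5 - 1/1.65 = 0.06061 cm^-1, so d_i = 16.500 cm.
m_obj = -d_i/d_o = -16.500/1.65 = -10.000.
Eyepiece angular magnification (image at infinity): M_eye = D/f_e = 30/2.5 = 12.000.
Overall M = m_obj x M_eye = (-10.000)(12.000) = -120.00.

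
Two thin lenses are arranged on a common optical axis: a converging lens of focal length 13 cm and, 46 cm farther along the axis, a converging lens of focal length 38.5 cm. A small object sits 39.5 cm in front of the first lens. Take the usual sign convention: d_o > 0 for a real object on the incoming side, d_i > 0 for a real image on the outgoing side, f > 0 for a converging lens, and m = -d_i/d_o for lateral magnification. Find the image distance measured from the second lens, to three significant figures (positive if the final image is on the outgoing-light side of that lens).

First lens: d_i1 = 1/(1/13 - 1/39.5) = 19.377 cm.
That image sits 26.623 cm in front of the second lens, so d_o2 = 26.623 cm.
Second lens: d_i2 = 1/(1/38.5 - 1/(26.623)) = -86.296 cm.

-86.3 cm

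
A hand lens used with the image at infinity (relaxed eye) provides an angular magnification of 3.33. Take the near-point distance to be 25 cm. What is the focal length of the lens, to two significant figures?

For the image at infinity, M = D/f.
f = D/M = 25/3.33 = 7.508 cm.

7.5 cm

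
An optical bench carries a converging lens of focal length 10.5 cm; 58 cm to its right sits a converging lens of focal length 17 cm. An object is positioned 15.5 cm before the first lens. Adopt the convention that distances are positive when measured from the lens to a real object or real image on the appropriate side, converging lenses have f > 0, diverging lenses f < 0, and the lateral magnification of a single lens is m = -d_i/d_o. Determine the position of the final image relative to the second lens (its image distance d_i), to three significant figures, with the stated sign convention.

First lens: d_i1 = 1/(1/10.5 - 1/15.5) = 32.550 cm.
That image sits 25.450 cm in front of the second lens, so d_o2 = 25.450 cm.
Second lens: d_i2 = 1/(1/17 - 1/(25.450)) = 51.201 cm.

51.2 cm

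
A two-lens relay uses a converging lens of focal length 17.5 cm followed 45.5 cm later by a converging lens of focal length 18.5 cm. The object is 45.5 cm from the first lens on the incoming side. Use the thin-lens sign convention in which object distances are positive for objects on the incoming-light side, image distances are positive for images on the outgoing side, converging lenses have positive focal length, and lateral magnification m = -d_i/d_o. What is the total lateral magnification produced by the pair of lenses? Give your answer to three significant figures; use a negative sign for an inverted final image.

-8.04

Lens 1: 1/d_i1 = 1/f_1 - 1/d_o1 = 1/17.5 - 1/45.5 = 0.03516 cm^-1, so d_i1 = 28.438 cm.
m_1 = -(28.438)/45.5 = -0.6250.
Object distance for lens 2: d_o2 = 45.5 - 28.438 = 17.062 cm.
Lens 2: 1/d_i2 = 1/f_2 - 1/d_o2 = 1/18.5 - 1/(17.062) = -0.00455 cm^-1, so d_i2 = -219.587 cm.
m_2 = -(-219.587)/(17.062) = 12.8696.
Overall magnification: m = m_1 m_2 = -8.0435.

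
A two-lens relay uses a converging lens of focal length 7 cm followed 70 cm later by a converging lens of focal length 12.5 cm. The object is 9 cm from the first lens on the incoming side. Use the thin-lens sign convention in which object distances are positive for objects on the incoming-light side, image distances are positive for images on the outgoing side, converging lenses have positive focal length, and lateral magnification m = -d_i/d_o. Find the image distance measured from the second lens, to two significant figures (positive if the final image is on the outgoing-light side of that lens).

Applying the thin-lens equation to the first lens, 1/7 = 1/9 + 1/d_i1, which gives d_i1 = 31.500 cm.
The intermediate image is 31.500 cm to the right of lens 1, so d_o2 = L - d_i1 = 70 - 31.500 = 38.500 cm.
Applying the thin-lens equation again with f_2 = 12.5 cm and d_o2 = 38.500 cm gives d_i2 = 18.510 cm.

19 cm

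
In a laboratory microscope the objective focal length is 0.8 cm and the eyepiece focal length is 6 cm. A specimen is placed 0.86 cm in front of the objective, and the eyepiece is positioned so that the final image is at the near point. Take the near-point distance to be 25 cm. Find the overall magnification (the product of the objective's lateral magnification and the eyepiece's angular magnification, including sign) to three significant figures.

Objective: 1/d_i = 1/f_obj - 1/d_o = 1/0.8 - 1/0.86 = 0.08721 cm^-1, so d_i = 11.467 cm.
m_obj = -d_i/d_o = -11.467/0.86 = -13.333.
Eyepiece angular magnification (image at near point): M_eye = 1 + D/f_e = 1 + 25/6 = 5.167.
Overall M = m_obj x M_eye = (-13.333)(5.167) = -68.89.

-68.9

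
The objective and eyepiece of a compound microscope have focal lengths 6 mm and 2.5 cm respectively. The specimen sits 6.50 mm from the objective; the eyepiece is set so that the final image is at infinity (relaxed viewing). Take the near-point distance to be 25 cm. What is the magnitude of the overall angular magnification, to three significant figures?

120

Convert to cm: f_obj = 6 mm = 0.6 cm; d_o = 6.50 mm = 0.65 cm.
Objective: 1/d_i = 1/f_obj - 1/d_o = 1/0.6 - 1/0.65 = 0.12821 cm^-1, so d_i = 7.800 cm.
m_obj = -d_i/d_o = -7.800/0.65 = -12.000.
Eyepiece angular magnification (image at infinity): M_eye = D/f_e = 25/2.5 = 10.000.
Overall M = m_obj x M_eye = (-12.000)(10.000) = -120.00.
|M| = 120.00.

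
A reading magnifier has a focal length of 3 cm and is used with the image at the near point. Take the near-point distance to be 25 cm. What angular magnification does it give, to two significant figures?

9.3

M = 1 + D/f = 1 + 25/3 = 9.333.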